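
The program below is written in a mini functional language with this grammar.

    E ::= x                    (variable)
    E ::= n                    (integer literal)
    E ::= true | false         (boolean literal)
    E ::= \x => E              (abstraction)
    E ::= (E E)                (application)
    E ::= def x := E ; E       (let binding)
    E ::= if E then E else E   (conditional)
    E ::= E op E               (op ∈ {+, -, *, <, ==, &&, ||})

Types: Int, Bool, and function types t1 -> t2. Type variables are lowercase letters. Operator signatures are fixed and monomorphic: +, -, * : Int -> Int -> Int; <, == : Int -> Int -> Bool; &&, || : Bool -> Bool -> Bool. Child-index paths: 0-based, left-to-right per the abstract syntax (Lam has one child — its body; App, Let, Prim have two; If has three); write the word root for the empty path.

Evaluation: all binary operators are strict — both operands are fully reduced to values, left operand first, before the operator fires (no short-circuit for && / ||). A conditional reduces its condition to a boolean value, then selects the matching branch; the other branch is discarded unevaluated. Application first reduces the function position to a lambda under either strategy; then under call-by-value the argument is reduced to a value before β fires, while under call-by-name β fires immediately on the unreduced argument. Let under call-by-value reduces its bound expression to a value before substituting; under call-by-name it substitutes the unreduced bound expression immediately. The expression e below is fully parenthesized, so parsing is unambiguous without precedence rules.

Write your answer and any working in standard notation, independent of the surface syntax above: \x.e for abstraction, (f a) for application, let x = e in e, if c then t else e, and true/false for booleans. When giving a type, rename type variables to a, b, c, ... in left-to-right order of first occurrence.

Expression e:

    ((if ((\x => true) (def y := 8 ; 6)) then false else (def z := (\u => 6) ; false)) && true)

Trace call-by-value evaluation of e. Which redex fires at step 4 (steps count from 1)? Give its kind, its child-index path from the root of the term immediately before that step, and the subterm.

Trace:
step 0: ((if ((\x.true) (let y = 8 in 6)) then false else (let z = (\u.6) in false)) && true)
step 1: [let@0.0.1] ((if ((\x.true) 6) then false else (let z = (\u.6) in false)) && true)
step 2: [beta@0.0] ((if true then false else (let z = (\u.6) in false)) && true)
step 3: [if@0] (false && true)
step 4: [delta@root] false

Answer: delta at root : (false && true)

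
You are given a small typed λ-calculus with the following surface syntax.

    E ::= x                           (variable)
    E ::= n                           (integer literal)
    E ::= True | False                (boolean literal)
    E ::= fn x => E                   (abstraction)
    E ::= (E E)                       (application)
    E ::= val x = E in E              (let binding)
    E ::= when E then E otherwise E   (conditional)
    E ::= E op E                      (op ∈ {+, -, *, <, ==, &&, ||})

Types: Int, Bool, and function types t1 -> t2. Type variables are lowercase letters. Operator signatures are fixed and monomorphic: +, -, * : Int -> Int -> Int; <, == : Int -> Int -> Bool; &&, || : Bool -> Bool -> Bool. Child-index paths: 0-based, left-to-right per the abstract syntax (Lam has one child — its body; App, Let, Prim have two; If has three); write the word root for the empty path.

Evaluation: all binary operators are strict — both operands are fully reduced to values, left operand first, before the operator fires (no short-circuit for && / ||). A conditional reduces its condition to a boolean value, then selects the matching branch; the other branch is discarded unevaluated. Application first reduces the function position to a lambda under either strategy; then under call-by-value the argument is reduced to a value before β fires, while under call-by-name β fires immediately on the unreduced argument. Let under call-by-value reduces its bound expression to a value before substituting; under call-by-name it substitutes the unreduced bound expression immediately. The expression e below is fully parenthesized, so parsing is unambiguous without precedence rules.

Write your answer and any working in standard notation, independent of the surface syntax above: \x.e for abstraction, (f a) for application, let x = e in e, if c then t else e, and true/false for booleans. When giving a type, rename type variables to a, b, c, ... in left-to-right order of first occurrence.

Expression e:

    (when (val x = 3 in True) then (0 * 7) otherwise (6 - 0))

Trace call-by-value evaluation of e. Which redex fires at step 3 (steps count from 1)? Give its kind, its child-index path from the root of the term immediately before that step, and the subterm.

Answer: delta at root : (0 * 7)

Working:
step 0: (if (let x = 3 in true) then (0 * 7) else (6 - 0))
step 1: [let@0] (if true then (0 * 7) else (6 - 0))
step 2: [if@root] (0 * 7)
step 3: [delta@root] 0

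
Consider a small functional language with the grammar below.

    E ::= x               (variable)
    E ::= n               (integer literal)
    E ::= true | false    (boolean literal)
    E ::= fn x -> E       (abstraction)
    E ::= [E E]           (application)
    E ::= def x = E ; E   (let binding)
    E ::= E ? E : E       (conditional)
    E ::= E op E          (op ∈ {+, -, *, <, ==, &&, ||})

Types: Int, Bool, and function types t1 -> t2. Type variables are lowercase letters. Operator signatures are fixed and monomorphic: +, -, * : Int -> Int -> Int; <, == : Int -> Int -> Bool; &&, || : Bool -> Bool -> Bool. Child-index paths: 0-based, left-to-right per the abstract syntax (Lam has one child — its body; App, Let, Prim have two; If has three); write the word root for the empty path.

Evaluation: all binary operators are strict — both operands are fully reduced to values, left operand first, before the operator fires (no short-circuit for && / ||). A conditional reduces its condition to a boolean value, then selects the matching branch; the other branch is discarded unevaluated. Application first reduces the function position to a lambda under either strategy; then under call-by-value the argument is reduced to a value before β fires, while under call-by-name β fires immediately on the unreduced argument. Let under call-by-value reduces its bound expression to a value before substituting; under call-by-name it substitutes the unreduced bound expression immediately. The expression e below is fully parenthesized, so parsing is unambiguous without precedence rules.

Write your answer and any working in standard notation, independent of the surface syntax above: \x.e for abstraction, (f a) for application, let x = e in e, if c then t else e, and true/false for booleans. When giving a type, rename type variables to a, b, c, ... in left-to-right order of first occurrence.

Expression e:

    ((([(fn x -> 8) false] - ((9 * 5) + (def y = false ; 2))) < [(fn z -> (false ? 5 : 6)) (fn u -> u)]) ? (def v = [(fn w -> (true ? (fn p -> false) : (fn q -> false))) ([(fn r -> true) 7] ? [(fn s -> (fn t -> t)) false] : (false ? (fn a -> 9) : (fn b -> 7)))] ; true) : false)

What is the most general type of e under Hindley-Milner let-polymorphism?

Answer: Bool

Working:
\x._ : a -> Int
  unify a -> Int ~ Bool -> b
  unify a ~ Bool
  unify Int ~ b
_ _ : Int
  unify Int ~ Int
  unify Int ~ Int
  unify Int ~ Int
  unify Int ~ Int
let y : Bool
  unify Int ~ Int
  unify Int ~ Int
  unify Int ~ Int
  unify Bool ~ Bool
  unify Int ~ Int
\z._ : c -> Int
u : d
\u._ : d -> d
  unify c -> Int ~ (d -> d) -> e
  unify c ~ d -> d
  unify Int ~ e
_ _ : Int
  unify Int ~ Int
  unify Bool ~ Bool
  unify Bool ~ Bool
\p._ : g -> Bool
\q._ : h -> Bool
  unify g -> Bool ~ h -> Bool
  unify g ~ h
  unify Bool ~ Bool
\w._ : f -> h -> Bool
\r._ : i -> Bool
  unify i -> Bool ~ Int -> j
  unify i ~ Int
  unify Bool ~ j
_ _ : Bool
  unify Bool ~ Bool
t : l
\t._ : l -> l
\s._ : k -> l -> l
  unify k -> l -> l ~ Bool -> m
  unify k ~ Bool
  unify l -> l ~ m
_ _ : l -> l
  unify Bool ~ Bool
\a._ : n -> Int
\b._ : o -> Int
  unify n -> Int ~ o -> Int
  unify n ~ o
  unify Int ~ Int
  unify l -> l ~ o -> Int
  unify l ~ o
  unify o ~ Int
  unify f -> h -> Bool ~ (Int -> Int) -> p
  unify f ~ Int -> Int
  unify h -> Bool ~ p
_ _ : h -> Bool
let v : forall. h -> Bool
  unify Bool ~ Bool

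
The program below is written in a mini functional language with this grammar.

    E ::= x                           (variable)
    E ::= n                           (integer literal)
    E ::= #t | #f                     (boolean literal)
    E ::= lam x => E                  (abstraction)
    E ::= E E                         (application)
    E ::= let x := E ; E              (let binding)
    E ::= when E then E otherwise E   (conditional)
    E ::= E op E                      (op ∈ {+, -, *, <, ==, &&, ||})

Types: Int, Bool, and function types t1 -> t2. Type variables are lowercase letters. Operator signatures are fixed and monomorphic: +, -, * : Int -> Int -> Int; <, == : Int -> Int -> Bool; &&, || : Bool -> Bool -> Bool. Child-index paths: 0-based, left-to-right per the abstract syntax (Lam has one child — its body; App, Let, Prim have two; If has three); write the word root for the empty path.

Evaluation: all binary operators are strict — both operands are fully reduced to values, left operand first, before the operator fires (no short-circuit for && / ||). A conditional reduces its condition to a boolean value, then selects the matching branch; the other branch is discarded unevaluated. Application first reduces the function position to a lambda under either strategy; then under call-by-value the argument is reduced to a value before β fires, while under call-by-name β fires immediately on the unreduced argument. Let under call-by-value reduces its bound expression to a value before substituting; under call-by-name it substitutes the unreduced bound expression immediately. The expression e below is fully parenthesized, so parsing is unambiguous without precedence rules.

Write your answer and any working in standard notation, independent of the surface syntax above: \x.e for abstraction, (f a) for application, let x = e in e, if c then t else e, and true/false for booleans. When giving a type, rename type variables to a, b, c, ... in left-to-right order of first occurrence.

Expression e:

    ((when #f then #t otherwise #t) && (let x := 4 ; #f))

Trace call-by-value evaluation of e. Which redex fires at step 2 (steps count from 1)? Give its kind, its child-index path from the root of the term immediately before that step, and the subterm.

Trace:
step 0: ((if false then true else true) && (let x = 4 in false))
step 1: [if@0] (true && (let x = 4 in false))
step 2: [let@1] (true && false)

Answer: let at 1 : (let x = 4 in false)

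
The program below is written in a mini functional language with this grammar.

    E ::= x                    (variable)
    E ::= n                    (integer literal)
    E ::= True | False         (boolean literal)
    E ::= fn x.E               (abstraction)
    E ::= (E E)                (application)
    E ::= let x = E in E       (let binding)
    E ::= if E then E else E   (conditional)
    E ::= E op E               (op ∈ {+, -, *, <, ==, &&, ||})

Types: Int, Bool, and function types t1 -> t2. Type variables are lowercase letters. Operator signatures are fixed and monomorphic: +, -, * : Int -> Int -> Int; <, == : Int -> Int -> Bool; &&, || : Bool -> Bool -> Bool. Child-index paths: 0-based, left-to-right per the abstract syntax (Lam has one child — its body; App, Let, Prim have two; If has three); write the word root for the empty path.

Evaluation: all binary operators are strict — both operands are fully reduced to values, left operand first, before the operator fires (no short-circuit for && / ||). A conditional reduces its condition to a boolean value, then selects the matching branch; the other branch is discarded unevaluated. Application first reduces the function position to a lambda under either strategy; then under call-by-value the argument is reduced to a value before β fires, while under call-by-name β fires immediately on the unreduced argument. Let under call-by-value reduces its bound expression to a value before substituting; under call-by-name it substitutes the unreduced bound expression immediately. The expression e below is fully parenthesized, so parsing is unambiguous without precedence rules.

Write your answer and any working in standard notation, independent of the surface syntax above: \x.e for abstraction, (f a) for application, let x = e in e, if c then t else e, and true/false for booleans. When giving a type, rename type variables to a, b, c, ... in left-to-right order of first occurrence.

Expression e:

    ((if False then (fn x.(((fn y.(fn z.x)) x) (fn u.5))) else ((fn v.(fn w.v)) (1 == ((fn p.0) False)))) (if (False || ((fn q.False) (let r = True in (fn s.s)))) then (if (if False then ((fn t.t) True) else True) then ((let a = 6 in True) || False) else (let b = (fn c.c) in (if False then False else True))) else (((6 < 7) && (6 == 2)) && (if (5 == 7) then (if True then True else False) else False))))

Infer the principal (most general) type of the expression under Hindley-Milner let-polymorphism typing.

Trace:
  unify Bool ~ Bool
x : a
\z._ : c -> a
\y._ : b -> c -> a
x : a
  unify b -> c -> a ~ a -> d
  unify b ~ a
  unify c -> a ~ d
_ _ : c -> a
\u._ : e -> Int
  unify c -> a ~ (e -> Int) -> f
  unify c ~ e -> Int
  unify a ~ f
_ _ : f
\x._ : f -> f
v : g
\w._ : h -> g
\v._ : g -> h -> g
  unify Int ~ Int
\p._ : i -> Int
  unify i -> Int ~ Bool -> j
  unify i ~ Bool
  unify Int ~ j
_ _ : Int
  unify Int ~ Int
  unify g -> h -> g ~ Bool -> k
  unify g ~ Bool
  unify h -> Bool ~ k
_ _ : h -> Bool
  unify f -> f ~ h -> Bool
  unify f ~ h
  unify h ~ Bool
  unify Bool ~ Bool
\q._ : l -> Bool
let r : Bool
s : m
\s._ : m -> m
  unify l -> Bool ~ (m -> m) -> n
  unify l ~ m -> m
  unify Bool ~ n
_ _ : Bool
  unify Bool ~ Bool
  unify Bool ~ Bool
  unify Bool ~ Bool
t : o
\t._ : o -> o
  unify o -> o ~ Bool -> p
  unify o ~ Bool
  unify Bool ~ p
_ _ : Bool
  unify Bool ~ Bool
  unify Bool ~ Bool
let a : Int
  unify Bool ~ Bool
  unify Bool ~ Bool
c : q
\c._ : q -> q
let b : forall. q -> q
  unify Bool ~ Bool
  unify Bool ~ Bool
  unify Bool ~ Bool
  unify Int ~ Int
  unify Int ~ Int
  unify Bool ~ Bool
  unify Int ~ Int
  unify Int ~ Int
  unify Bool ~ Bool
  unify Bool ~ Bool
  unify Int ~ Int
  unify Int ~ Int
  unify Bool ~ Bool
  unify Bool ~ Bool
  unify Bool ~ Bool
  unify Bool ~ Bool
  unify Bool ~ Bool
  unify Bool ~ Bool
  unify Bool -> Bool ~ Bool -> r
  unify Bool ~ Bool
  unify Bool ~ r
_ _ : Bool

Answer: Bool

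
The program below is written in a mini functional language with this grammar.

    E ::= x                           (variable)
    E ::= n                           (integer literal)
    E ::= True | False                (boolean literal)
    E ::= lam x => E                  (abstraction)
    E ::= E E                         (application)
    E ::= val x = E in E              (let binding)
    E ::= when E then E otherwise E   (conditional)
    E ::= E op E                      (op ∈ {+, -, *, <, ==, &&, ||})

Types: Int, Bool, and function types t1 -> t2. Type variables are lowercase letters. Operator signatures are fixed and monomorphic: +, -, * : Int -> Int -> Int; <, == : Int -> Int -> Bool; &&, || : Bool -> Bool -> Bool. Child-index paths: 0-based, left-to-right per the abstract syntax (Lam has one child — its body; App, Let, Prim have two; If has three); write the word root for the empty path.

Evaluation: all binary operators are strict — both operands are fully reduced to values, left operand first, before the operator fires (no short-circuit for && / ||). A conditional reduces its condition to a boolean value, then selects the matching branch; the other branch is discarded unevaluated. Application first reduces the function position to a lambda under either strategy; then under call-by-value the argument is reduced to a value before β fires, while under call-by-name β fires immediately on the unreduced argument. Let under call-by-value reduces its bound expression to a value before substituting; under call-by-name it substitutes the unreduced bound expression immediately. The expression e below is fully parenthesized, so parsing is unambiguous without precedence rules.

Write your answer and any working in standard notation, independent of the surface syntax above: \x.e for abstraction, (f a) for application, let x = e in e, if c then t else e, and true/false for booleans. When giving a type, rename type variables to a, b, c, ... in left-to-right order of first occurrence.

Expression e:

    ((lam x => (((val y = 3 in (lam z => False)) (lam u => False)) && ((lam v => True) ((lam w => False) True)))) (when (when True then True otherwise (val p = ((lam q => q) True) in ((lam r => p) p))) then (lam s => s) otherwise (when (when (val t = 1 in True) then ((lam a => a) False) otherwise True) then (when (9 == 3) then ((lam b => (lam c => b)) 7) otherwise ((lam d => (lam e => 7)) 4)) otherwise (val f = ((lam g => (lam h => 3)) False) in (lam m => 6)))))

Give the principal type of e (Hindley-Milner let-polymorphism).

Working:
let y : Int
\z._ : b -> Bool
\u._ : c -> Bool
  unify b -> Bool ~ (c -> Bool) -> d
  unify b ~ c -> Bool
  unify Bool ~ d
_ _ : Bool
  unify Bool ~ Bool
\v._ : e -> Bool
\w._ : f -> Bool
  unify f -> Bool ~ Bool -> g
  unify f ~ Bool
  unify Bool ~ g
_ _ : Bool
  unify e -> Bool ~ Bool -> h
  unify e ~ Bool
  unify Bool ~ h
_ _ : Bool
  unify Bool ~ Bool
\x._ : a -> Bool
  unify Bool ~ Bool
q : i
\q._ : i -> i
  unify i -> i ~ Bool -> j
  unify i ~ Bool
  unify Bool ~ j
_ _ : Bool
let p : Bool
p : Bool
\r._ : k -> Bool
p : Bool
  unify k -> Bool ~ Bool -> l
  unify k ~ Bool
  unify Bool ~ l
_ _ : Bool
  unify Bool ~ Bool
  unify Bool ~ Bool
s : m
\s._ : m -> m
let t : Int
  unify Bool ~ Bool
a : n
\a._ : n -> n
  unify n -> n ~ Bool -> o
  unify n ~ Bool
  unify Bool ~ o
_ _ : Bool
  unify Bool ~ Bool
  unify Bool ~ Bool
  unify Int ~ Int
  unify Int ~ Int
  unify Bool ~ Bool
b : p
\c._ : q -> p
\b._ : p -> q -> p
  unify p -> q -> p ~ Int -> r
  unify p ~ Int
  unify q -> Int ~ r
_ _ : q -> Int
\e._ : t -> Int
\d._ : s -> t -> Int
  unify s -> t -> Int ~ Int -> u
  unify s ~ Int
  unify t -> Int ~ u
_ _ : t -> Int
  unify q -> Int ~ t -> Int
  unify q ~ t
  unify Int ~ Int
\h._ : w -> Int
\g._ : v -> w -> Int
  unify v -> w -> Int ~ Bool -> x
  unify v ~ Bool
  unify w -> Int ~ x
_ _ : w -> Int
let f : forall. w -> Int
\m._ : y -> Int
  unify t -> Int ~ y -> Int
  unify t ~ y
  unify Int ~ Int
  unify m -> m ~ y -> Int
  unify m ~ y
  unify y ~ Int
  unify a -> Bool ~ (Int -> Int) -> z
  unify a ~ Int -> Int
  unify Bool ~ z
_ _ : Bool

Answer: Bool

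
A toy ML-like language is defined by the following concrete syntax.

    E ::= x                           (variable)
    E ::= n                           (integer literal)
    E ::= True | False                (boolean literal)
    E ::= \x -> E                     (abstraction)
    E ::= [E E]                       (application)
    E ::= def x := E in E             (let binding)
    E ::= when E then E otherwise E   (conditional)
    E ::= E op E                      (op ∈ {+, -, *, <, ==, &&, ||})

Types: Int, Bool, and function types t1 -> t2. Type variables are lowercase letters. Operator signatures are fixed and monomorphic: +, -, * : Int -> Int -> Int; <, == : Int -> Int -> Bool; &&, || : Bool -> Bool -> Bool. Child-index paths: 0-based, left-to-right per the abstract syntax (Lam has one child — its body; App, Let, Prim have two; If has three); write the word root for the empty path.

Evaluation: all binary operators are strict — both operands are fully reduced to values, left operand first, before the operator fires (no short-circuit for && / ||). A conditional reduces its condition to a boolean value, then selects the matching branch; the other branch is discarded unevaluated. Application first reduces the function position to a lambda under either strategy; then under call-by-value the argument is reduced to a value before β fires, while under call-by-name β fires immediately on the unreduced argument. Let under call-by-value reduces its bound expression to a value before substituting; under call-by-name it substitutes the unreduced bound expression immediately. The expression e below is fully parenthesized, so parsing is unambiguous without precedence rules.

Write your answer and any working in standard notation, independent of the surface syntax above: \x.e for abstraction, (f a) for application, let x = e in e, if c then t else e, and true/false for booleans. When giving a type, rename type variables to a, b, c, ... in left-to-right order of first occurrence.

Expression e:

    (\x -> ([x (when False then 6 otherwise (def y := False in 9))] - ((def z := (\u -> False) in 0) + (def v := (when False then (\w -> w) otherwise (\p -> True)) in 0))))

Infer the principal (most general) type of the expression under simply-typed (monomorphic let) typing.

Answer: (Int -> Int) -> Int

Trace:
x : a
  unify Bool ~ Bool
let y : Bool
  unify Int ~ Int
  unify a ~ Int -> b
_ _ : b
  unify b ~ Int
\u._ : c -> Bool
let z : c -> Bool
  unify Int ~ Int
  unify Bool ~ Bool
w : d
\w._ : d -> d
\p._ : e -> Bool
  unify d -> d ~ e -> Bool
  unify d ~ e
  unify e ~ Bool
let v : Bool -> Bool
  unify Int ~ Int
  unify Int ~ Int
\x._ : (Int -> Int) -> Int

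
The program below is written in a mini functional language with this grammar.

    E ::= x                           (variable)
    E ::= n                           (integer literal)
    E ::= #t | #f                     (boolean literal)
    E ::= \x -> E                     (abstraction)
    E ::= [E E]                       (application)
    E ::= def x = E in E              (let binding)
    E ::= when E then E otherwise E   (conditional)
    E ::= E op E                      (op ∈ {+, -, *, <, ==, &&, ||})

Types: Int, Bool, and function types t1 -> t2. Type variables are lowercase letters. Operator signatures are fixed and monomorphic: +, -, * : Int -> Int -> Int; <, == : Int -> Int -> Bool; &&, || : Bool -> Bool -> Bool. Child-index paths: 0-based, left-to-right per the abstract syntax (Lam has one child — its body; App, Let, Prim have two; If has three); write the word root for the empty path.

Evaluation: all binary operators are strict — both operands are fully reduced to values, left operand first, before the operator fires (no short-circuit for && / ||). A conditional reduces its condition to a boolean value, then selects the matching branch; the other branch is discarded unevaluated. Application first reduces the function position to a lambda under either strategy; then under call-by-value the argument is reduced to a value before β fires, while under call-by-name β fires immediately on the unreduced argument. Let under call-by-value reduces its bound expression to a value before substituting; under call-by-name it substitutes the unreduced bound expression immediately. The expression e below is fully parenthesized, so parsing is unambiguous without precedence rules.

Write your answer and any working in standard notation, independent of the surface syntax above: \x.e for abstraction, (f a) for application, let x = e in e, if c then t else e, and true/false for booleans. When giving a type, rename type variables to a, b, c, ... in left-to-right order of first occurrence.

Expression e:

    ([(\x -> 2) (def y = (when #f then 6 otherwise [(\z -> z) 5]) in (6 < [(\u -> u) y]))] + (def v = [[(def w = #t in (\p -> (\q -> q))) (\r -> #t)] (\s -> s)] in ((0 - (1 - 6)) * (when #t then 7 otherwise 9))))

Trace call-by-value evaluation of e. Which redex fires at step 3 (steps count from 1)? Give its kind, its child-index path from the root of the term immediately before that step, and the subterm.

Answer: let at 0.1 : (let y = 5 in (6 < ((\u.u) y)))

Trace:
step 0: (((\x.2) (let y = (if false then 6 else ((\z.z) 5)) in (6 < ((\u.u) y)))) + (let v = (((let w = true in (\p.(\q.q))) (\r.true)) (\s.s)) in ((0 - (1 - 6)) * (if true then 7 else 9))))
step 1: [if@0.1.0] (((\x.2) (let y = ((\z.z) 5) in (6 < ((\u.u) y)))) + (let v = (((let w = true in (\p.(\q.q))) (\r.true)) (\s.s)) in ((0 - (1 - 6)) * (if true then 7 else 9))))
step 2: [beta@0.1.0] (((\x.2) (let y = 5 in (6 < ((\u.u) y)))) + (let v = (((let w = true in (\p.(\q.q))) (\r.true)) (\s.s)) in ((0 - (1 - 6)) * (if true then 7 else 9))))
step 3: [let@0.1] (((\x.2) (6 < ((\u.u) 5))) + (let v = (((let w = true in (\p.(\q.q))) (\r.true)) (\s.s)) in ((0 - (1 - 6)) * (if true then 7 else 9))))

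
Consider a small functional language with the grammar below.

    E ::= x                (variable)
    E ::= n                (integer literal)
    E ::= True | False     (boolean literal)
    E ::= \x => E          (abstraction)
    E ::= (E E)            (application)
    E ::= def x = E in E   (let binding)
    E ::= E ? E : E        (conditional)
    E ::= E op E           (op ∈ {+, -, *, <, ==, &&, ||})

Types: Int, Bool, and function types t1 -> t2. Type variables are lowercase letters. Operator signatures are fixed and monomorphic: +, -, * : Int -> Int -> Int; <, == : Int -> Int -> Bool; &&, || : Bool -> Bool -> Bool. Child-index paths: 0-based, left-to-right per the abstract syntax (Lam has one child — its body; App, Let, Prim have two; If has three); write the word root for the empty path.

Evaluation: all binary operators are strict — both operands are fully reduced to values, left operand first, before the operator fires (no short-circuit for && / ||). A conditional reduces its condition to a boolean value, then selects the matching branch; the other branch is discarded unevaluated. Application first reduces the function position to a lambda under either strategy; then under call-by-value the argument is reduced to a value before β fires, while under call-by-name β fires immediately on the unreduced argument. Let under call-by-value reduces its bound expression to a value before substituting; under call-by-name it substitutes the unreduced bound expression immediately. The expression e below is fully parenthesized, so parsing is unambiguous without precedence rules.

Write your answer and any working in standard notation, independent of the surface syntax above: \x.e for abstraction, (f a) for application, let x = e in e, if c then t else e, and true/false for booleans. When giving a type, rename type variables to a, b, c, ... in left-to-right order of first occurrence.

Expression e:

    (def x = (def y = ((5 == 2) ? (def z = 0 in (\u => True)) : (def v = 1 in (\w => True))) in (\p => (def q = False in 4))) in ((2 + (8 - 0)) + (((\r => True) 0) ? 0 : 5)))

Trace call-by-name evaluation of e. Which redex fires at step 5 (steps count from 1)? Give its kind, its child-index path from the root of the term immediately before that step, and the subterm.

Answer: if at 1 : (if true then 0 else 5)

Trace:
step 0: (let x = (let y = (if (5 == 2) then (let z = 0 in (\u.true)) else (let v = 1 in (\w.true))) in (\p.(let q = false in 4))) in ((2 + (8 - 0)) + (if ((\r.true) 0) then 0 else 5)))
step 1: [let@root] ((2 + (8 - 0)) + (if ((\r.true) 0) then 0 else 5))
step 2: [delta@0.1] ((2 + 8) + (if ((\r.true) 0) then 0 else 5))
step 3: [delta@0] (10 + (if ((\r.true) 0) then 0 else 5))
step 4: [beta@1.0] (10 + (if true then 0 else 5))
step 5: [if@1] (10 + 0)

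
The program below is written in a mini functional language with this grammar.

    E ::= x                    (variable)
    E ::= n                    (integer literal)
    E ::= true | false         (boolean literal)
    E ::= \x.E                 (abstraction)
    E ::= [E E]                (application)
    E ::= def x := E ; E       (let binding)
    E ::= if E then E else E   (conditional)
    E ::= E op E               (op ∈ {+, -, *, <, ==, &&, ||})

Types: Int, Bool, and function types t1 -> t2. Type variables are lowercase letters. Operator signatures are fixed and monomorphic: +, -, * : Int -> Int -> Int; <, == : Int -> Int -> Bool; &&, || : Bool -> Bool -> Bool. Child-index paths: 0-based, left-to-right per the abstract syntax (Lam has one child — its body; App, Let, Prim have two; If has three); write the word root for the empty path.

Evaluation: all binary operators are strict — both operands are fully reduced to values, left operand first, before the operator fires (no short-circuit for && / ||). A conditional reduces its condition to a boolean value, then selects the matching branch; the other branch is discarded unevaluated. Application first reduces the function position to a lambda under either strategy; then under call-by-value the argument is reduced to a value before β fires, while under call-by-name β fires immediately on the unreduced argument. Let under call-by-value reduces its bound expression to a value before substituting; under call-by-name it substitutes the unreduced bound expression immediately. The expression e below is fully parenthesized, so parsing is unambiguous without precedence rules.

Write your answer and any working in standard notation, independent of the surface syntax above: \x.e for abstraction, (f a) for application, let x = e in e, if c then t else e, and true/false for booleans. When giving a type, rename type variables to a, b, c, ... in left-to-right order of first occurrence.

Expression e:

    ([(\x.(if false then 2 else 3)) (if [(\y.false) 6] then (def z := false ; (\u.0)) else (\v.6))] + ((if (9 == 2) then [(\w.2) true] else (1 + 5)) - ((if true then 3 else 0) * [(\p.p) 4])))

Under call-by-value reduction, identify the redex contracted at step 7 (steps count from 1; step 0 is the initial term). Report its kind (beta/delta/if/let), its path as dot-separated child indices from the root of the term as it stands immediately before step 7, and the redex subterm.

Working:
step 0: (((\x.(if false then 2 else 3)) (if ((\y.false) 6) then (let z = false in (\u.0)) else (\v.6))) + ((if (9 == 2) then ((\w.2) true) else (1 + 5)) - ((if true then 3 else 0) * ((\p.p) 4))))
step 1: [beta@0.1.0] (((\x.(if false then 2 else 3)) (if false then (let z = false in (\u.0)) else (\v.6))) + ((if (9 == 2) then ((\w.2) true) else (1 + 5)) - ((if true then 3 else 0) * ((\p.p) 4))))
step 2: [if@0.1] (((\x.(if false then 2 else 3)) (\v.6)) + ((if (9 == 2) then ((\w.2) true) else (1 + 5)) - ((if true then 3 else 0) * ((\p.p) 4))))
step 3: [beta@0] ((if false then 2 else 3) + ((if (9 == 2) then ((\w.2) true) else (1 + 5)) - ((if true then 3 else 0) * ((\p.p) 4))))
step 4: [if@0] (3 + ((if (9 == 2) then ((\w.2) true) else (1 + 5)) - ((if true then 3 else 0) * ((\p.p) 4))))
step 5: [delta@1.0.0] (3 + ((if false then ((\w.2) true) else (1 + 5)) - ((if true then 3 else 0) * ((\p.p) 4))))
step 6: [if@1.0] (3 + ((1 + 5) - ((if true then 3 else 0) * ((\p.p) 4))))
step 7: [delta@1.0] (3 + (6 - ((if true then 3 else 0) * ((\p.p) 4))))

Answer: delta at 1.0 : (1 + 5)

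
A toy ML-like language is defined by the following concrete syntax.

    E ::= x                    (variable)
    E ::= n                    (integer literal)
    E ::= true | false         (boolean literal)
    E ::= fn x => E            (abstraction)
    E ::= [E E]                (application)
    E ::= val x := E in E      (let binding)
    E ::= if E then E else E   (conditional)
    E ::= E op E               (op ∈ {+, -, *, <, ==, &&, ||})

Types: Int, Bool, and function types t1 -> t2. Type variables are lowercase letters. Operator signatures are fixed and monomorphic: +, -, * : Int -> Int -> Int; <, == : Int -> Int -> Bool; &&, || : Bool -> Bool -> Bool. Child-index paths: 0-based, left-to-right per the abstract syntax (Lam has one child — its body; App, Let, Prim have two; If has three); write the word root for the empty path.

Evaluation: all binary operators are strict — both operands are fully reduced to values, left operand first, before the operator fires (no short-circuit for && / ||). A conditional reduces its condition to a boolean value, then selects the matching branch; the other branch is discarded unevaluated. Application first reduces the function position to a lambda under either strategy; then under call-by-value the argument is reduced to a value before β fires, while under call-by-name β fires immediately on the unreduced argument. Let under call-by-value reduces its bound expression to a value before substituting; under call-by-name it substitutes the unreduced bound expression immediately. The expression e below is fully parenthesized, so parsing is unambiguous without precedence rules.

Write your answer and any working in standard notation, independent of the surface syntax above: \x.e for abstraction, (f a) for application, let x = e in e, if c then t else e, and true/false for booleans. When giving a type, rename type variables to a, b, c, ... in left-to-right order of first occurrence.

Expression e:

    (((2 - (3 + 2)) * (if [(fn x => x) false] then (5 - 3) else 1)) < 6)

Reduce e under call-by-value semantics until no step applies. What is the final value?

Answer: true

Derivation:
step 0: (((2 - (3 + 2)) * (if ((\x.x) false) then (5 - 3) else 1)) < 6)
step 1: [delta@0.0.1] (((2 - 5) * (if ((\x.x) false) then (5 - 3) else 1)) < 6)
step 2: [delta@0.0] ((-3 * (if ((\x.x) false) then (5 - 3) else 1)) < 6)
step 3: [beta@0.1.0] ((-3 * (if false then (5 - 3) else 1)) < 6)
step 4: [if@0.1] ((-3 * 1) < 6)
step 5: [delta@0] (-3 < 6)
step 6: [delta@root] true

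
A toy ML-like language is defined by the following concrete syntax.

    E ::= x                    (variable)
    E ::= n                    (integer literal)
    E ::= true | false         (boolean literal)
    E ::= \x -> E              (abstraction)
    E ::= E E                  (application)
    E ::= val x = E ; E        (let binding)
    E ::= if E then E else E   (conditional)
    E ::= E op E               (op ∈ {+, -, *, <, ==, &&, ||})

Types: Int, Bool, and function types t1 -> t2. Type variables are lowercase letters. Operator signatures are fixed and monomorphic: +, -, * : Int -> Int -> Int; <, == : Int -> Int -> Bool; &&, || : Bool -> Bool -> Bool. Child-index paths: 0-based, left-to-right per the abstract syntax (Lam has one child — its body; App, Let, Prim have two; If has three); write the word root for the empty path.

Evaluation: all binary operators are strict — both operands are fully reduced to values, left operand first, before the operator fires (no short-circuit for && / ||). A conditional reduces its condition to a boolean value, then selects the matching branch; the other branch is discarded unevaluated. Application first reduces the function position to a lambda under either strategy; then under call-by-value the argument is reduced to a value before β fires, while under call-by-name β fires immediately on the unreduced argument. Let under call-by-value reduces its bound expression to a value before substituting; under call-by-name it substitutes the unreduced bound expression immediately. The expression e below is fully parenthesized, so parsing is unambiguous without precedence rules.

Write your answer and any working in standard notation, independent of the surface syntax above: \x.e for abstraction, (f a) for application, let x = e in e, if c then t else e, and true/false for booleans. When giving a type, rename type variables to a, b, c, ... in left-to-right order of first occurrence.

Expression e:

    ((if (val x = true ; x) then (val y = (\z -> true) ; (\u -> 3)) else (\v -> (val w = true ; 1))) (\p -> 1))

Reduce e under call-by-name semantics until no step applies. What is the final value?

Answer: 3

Derivation:
step 0: ((if (let x = true in x) then (let y = (\z.true) in (\u.3)) else (\v.(let w = true in 1))) (\p.1))
step 1: [let@0.0] ((if true then (let y = (\z.true) in (\u.3)) else (\v.(let w = true in 1))) (\p.1))
step 2: [if@0] ((let y = (\z.true) in (\u.3)) (\p.1))
step 3: [let@0] ((\u.3) (\p.1))
step 4: [beta@root] 3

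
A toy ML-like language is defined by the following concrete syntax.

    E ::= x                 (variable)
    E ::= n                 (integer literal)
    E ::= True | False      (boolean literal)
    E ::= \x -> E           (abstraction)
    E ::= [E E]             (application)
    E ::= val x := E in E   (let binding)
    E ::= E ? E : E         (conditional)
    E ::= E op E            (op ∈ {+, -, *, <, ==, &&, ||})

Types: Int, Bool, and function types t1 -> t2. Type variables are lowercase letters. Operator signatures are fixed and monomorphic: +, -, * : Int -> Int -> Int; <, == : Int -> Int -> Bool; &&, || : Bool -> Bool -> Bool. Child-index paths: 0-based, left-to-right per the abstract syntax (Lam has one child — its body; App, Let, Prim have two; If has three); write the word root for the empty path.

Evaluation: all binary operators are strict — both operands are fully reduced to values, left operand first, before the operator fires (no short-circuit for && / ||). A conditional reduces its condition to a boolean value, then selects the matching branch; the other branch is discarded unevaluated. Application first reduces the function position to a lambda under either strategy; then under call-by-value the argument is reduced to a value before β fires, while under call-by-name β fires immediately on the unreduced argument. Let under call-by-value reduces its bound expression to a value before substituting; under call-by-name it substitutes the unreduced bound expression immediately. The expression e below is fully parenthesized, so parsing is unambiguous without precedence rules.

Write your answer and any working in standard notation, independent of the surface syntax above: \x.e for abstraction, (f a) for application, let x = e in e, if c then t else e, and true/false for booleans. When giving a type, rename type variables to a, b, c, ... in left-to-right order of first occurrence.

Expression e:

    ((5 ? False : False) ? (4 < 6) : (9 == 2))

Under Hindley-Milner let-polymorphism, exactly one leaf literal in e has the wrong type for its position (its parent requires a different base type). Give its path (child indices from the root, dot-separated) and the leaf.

Trace:
  unify Int ~ Bool
  FAIL: mismatch Int ~ Bool

Answer: 0.0 : 5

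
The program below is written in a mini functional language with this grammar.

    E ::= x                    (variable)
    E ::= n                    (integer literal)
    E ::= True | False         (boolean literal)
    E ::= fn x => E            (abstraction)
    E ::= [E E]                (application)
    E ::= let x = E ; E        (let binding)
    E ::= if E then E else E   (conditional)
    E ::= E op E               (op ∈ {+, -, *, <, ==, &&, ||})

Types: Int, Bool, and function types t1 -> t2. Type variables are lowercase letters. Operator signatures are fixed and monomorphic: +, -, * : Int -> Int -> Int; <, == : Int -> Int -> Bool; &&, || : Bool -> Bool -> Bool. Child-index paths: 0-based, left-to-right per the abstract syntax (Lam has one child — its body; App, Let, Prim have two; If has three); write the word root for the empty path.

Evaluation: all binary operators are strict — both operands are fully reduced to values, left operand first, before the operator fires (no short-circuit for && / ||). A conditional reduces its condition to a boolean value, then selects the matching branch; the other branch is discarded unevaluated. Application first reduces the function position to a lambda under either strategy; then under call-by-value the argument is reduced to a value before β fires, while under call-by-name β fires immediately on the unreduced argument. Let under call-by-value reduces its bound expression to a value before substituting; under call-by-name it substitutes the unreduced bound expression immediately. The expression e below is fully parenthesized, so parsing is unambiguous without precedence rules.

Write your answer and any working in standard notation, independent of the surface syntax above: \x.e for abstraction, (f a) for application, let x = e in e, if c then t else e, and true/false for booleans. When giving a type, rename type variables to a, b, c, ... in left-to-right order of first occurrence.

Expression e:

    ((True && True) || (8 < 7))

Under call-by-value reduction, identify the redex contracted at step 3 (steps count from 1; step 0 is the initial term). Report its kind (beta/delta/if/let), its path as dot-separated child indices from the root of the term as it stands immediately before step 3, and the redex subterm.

Answer: delta at root : (true || false)

Derivation:
step 0: ((true && true) || (8 < 7))
step 1: [delta@0] (true || (8 < 7))
step 2: [delta@1] (true || false)
step 3: [delta@root] true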